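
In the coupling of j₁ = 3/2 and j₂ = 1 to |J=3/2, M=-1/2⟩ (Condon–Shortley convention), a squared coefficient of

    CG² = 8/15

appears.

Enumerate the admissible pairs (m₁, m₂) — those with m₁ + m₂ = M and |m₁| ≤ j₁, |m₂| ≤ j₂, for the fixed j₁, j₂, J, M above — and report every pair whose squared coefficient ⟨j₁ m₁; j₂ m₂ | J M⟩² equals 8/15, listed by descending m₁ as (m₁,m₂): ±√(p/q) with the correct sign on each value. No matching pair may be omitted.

(1/2,-1): +√(8/15)

Admissible pairs with m₁+m₂ = M = -1/2: (-3/2,1), (-1/2,0), (1/2,-1)
  (m₁,m₂)=(1/2,-1): CG² = 8/15, CG = +√(8/15)   ← matches the target
  (m₁,m₂)=(-1/2,0): CG² = 1/15, CG = −√(1/15)
  (m₁,m₂)=(-3/2,1): CG² = 2/5, CG = −√(2/5)
Pairs with CG² = 8/15: (1/2,-1): +√(8/15)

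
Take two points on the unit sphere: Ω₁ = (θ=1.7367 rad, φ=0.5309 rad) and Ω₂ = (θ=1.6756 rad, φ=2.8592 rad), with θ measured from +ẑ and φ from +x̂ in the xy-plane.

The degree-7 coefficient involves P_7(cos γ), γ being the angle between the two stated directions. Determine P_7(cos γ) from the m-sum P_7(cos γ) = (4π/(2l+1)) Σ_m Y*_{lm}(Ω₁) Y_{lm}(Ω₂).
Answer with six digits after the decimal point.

Term-by-term m-sum for l=7 (normalisation 4π/15 = 0.837758):
  term(m=-7) = -0.181460+0.121534i   from Y*(Ω₁)=-0.380993-0.246743i, Y(Ω₂)=+0.190002-0.442043i
  term(m=-6) = +0.008971-0.053101i   from Y*(Ω₁)=+0.284110+0.012454i, Y(Ω₂)=+0.023339-0.187927i
  term(m=-5) = +0.040735+0.054040i   from Y*(Ω₁)=+0.195313-0.103449i, Y(Ω₂)=+0.048428+0.302332i
  term(m=-4) = -0.064700-0.007249i   from Y*(Ω₁)=-0.159286+0.258175i, Y(Ω₂)=+0.091650+0.194060i
  term(m=-3) = +0.026446-0.022353i   from Y*(Ω₁)=-0.003037+0.138624i, Y(Ω₂)=-0.165346-0.187151i
  term(m=-2) = -0.003794+0.067935i   from Y*(Ω₁)=-0.148274-0.265705i, Y(Ω₂)=-0.188888-0.119686i
  term(m=-1) = -0.016521-0.017469i   from Y*(Ω₁)=-0.091142-0.053512i, Y(Ω₂)=+0.218488+0.063394i
  term(m=+0) = +0.068591+0.000000i   from Y*(Ω₁)=+0.303523-0.000000i, Y(Ω₂)=+0.225981+0.000000i
  term(m=+1) = -0.016521+0.017469i   from Y*(Ω₁)=+0.091142-0.053512i, Y(Ω₂)=-0.218488+0.063394i
  term(m=+2) = -0.003794-0.067935i   from Y*(Ω₁)=-0.148274+0.265705i, Y(Ω₂)=-0.188888+0.119686i
  term(m=+3) = +0.026446+0.022353i   from Y*(Ω₁)=+0.003037+0.138624i, Y(Ω₂)=+0.165346-0.187151i
  term(m=+4) = -0.064700+0.007249i   from Y*(Ω₁)=-0.159286-0.258175i, Y(Ω₂)=+0.091650-0.194060i
  term(m=+5) = +0.040735-0.054040i   from Y*(Ω₁)=-0.195313-0.103449i, Y(Ω₂)=-0.048428+0.302332i
  term(m=+6) = +0.008971+0.053101i   from Y*(Ω₁)=+0.284110-0.012454i, Y(Ω₂)=+0.023339+0.187927i
  term(m=+7) = -0.181460-0.121534i   from Y*(Ω₁)=+0.380993-0.246743i, Y(Ω₂)=-0.190002-0.442043i
Accumulated sum -0.312057+0.000000i; after 4π/(2l+1) scaling, -0.261428+0.000000i ⇒ P_7 = -0.261428

-0.261428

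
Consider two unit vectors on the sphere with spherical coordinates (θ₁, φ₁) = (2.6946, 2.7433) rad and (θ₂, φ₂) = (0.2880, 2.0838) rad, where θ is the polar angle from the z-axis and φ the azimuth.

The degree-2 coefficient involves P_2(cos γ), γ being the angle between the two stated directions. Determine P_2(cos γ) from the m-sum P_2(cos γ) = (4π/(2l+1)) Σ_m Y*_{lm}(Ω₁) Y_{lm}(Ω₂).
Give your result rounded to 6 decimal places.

0.383773

Summing Y*_{l m}(θ₁,φ₁)·Y_{l m}(θ₂,φ₂) over m ∈ [−2, 2]; prefactor 4π/(2·2+1) = 2.513274:
  [-2]  conj(Y_{2,-2})(Ω₁) = (0.050460, -0.051602) ; Y_{2,-2}(Ω₂) = (-0.016150, 0.026652) ; Δ = (0.000560, 0.002178)
  [-1]  conj(Y_{2,-1})(Ω₁) = (0.277558, -0.116792) ; Y_{2,-1}(Ω₂) = (-0.103260, -0.183310) ; Δ = (-0.050070, -0.038819)
  [+0]  conj(Y_{2,0})(Ω₁) = (0.453995, -0.000000) ; Y_{2,0}(Ω₂) = (0.554450, 0.000000) ; Δ = (0.251717, 0.000000)
  [+1]  conj(Y_{2,1})(Ω₁) = (-0.277558, -0.116792) ; Y_{2,1}(Ω₂) = (0.103260, -0.183310) ; Δ = (-0.050070, 0.038819)
  [+2]  conj(Y_{2,2})(Ω₁) = (0.050460, 0.051602) ; Y_{2,2}(Ω₂) = (-0.016150, -0.026652) ; Δ = (0.000560, -0.002178)
Accumulated sum (0.152698, -0.000000); after 4π/(2l+1) scaling, (0.383773, -0.000000) ⇒ P_2 = 0.383773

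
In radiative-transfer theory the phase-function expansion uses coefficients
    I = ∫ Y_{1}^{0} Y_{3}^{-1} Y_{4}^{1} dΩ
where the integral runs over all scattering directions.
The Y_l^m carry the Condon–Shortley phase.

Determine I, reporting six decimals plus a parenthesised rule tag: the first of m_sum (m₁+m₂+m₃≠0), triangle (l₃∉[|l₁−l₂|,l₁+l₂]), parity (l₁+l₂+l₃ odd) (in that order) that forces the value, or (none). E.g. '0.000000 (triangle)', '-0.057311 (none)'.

-0.238414 (none)

Checks pass: Σm=0; 8 even; l₃=4∈[2,4].
(2·1+1)(2·3+1)(2·4+1) = 189
Δ: 0! 2! 6! / 9! → 1/252
sum: t=0:+1/36 = 1/36
3j²(1 3 4; 0 0 0) = Δ·Π!·Σ² = 4/63  (sign +1)
sum: t=0:+1/48 = 1/48
3j²(1 3 4; 0 -1 1) = Δ·Π!·Σ² = 5/84  (sign -1)
combine: 4πI² = 189·4/63·5/84 = 5/7
take √, sign -1: I = -0.23841361
No selection rule forces the value: the integral is nonzero (none).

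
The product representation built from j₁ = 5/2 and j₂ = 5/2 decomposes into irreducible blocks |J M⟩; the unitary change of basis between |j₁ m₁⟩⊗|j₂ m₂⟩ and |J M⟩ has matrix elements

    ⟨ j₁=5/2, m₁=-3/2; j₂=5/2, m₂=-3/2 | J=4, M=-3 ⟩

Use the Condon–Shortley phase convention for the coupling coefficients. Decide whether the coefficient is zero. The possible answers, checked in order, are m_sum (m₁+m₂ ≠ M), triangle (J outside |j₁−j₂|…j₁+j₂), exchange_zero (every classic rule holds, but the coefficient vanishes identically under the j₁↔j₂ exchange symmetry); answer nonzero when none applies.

exchange_zero

m-sum: m₁+m₂ = -3/2+(-3/2) = -3, M = -3  ✓
triangle: |j₁−j₂| = 0 ≤ J = 4 ≤ j₁+j₂ = 5  ✓
exchange: j₁=j₂ and m₁=m₂, and (−1)^(j₁+j₂−J) = (−1)^1 = −1 forces ⟨j₁m₁;j₂m₂|JM⟩ = −⟨j₂m₂;j₁m₁|JM⟩ = −⟨j₁m₁;j₂m₂|JM⟩ ⇒ the coefficient vanishes identically
Racah sum check: Σ_k collapses to 0 ⇒ CG = 0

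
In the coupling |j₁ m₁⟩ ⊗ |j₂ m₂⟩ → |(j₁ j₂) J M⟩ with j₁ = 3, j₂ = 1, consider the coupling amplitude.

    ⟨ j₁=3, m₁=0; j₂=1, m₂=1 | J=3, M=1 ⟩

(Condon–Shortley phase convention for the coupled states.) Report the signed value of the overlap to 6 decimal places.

triangle: 1!×5!×1!/8! = 120/40320
(j±m)!: 3!×3!×2!×0!×4!×2! = 3456
prefactor² = (2J+1)×Δ×N² = 72
  k=1: −1/(1!×0!×2!×1!×3!×0!) = -1/12
Σ = -1/12  ⇒  CG² = 72×(-1/12)² = 1/2
CG = −√(1/2) = -0.707107

-0.707107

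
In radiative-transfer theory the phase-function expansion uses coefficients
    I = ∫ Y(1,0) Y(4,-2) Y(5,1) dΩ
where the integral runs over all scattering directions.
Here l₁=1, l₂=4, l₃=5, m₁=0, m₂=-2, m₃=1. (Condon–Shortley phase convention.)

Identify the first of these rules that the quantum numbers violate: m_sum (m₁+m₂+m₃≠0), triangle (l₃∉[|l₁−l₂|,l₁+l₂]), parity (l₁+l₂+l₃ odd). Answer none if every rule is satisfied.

m_sum

m₁+m₂+m₃ = 0 − 2 + 1 = -1  ✗
triangle: |1−4|=3 ≤ l₃=5 ≤ 1+4=5
parity: l₁+l₂+l₃ = 10 is even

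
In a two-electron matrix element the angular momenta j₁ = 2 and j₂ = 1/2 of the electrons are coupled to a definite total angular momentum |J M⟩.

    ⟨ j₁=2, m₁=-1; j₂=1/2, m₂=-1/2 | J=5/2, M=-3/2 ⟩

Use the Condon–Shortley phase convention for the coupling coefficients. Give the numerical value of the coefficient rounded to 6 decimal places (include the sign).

j₁+j₂−J=0  J+j₁−j₂=4  J−j₁+j₂=1  j₁+j₂+J+1=6
(j₁±m₁, j₂±m₂, J±M) = (1,3,0,1,1,4)
P² = 144/5
sum k=0..0:
  [0] +1/6 = 1/6
S = 1/6
C² = P²·S² = 4/5 ; C = +0.894427

+√(4/5) = +0.894427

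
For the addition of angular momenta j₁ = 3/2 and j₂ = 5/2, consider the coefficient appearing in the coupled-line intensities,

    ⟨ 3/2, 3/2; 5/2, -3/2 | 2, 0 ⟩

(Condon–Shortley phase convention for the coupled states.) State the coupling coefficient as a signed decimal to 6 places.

√[5·2!1!3!/7! · 3!0!1!4!2!2!] = √(48/7)
  +(−1)^0/∏(0,2,0,1,1,2)! = 1/4  (running 1/4)
⟨..|..⟩ = √(48/7)·(1/4) = +0.654654

+√(3/7) = +0.654654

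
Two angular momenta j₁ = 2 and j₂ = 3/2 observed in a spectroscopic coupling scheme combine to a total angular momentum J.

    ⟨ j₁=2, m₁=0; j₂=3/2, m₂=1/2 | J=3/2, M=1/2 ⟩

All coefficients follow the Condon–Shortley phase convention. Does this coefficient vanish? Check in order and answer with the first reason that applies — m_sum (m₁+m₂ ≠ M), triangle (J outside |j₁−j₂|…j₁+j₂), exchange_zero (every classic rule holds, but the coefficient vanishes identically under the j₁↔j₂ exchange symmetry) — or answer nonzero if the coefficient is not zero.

m-sum: m₁+m₂ = 0+1/2 = 1/2, M = 1/2  ✓
triangle: |j₁−j₂| = 1/2 ≤ J = 3/2 ≤ j₁+j₂ = 7/2  ✓
exchange: j₁≠j₂ or m₁≠m₂ — the exchange symmetry imposes no constraint here
value check: CG = −√(1/5) = -0.447214 ≠ 0

nonzero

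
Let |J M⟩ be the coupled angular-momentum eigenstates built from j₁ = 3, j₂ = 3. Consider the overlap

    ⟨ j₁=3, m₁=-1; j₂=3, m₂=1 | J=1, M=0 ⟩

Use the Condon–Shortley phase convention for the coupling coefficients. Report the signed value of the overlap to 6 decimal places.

j₁+j₂−J=5  J+j₁−j₂=1  J−j₁+j₂=1  j₁+j₂+J+1=8
(j₁±m₁, j₂±m₂, J±M) = (2,4,4,2,1,1)
P² = 144/7
sum k=3..4:
  [3] −1/12 = -1/12
  [4] +1/24 = 1/24
S = -1/24
C² = P²·S² = 1/28 ; C = -0.188982

-0.188982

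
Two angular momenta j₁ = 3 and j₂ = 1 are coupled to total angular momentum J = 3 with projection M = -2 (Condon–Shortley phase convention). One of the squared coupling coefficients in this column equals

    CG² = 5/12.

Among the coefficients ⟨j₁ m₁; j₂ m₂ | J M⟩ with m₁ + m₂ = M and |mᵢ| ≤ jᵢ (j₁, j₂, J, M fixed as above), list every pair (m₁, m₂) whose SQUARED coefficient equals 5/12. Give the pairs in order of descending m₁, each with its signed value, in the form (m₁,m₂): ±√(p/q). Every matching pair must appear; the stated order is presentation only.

Admissible pairs with m₁+m₂ = M = -2: (-3,1), (-2,0), (-1,-1)
  (m₁,m₂)=(-1,-1): CG² = 5/12, CG = +√(5/12)   ← matches the target
  (m₁,m₂)=(-2,0): CG² = 1/3, CG = −√(1/3)
  (m₁,m₂)=(-3,1): CG² = 1/4, CG = −√(1/4)
Pairs with CG² = 5/12: (-1,-1): +√(5/12)

(-1,-1): +√(5/12)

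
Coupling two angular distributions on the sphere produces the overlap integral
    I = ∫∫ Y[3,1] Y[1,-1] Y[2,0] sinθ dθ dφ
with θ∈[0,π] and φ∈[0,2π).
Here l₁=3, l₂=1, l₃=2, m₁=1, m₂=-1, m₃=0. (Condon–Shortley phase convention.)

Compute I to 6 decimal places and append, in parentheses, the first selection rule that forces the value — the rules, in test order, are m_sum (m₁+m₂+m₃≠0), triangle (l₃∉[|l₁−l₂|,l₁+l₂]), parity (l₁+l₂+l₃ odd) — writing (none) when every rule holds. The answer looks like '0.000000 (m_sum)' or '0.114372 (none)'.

-0.202301 (none)

Checks pass: Σm=0; 6 even; l₃=2∈[2,4].
(2·3+1)(2·1+1)(2·2+1) = 105
Δ: 2! 4! 0! / 7! → 1/105
sum: t=1:−1/4 = -1/4
3j²(3 1 2; 0 0 0) = Δ·Π!·Σ² = 3/35  (sign -1)
sum: t=0:+1/8 = 1/8
3j²(3 1 2; 1 -1 0) = Δ·Π!·Σ² = 2/35  (sign +1)
combine: 4πI² = 105·3/35·2/35 = 18/35
take √, sign -1: I = -0.20230066
No selection rule forces the value: the integral is nonzero (none).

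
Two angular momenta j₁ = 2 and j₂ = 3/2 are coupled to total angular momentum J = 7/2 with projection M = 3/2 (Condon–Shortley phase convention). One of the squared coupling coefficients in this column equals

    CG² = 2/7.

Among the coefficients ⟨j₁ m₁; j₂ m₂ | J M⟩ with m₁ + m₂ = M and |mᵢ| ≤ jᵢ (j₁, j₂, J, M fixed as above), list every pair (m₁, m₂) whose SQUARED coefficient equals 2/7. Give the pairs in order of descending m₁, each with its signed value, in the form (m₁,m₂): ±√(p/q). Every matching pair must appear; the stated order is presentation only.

Admissible pairs with m₁+m₂ = M = 3/2: (0,3/2), (1,1/2), (2,-1/2)
  (m₁,m₂)=(2,-1/2): CG² = 1/7, CG = +√(1/7)
  (m₁,m₂)=(1,1/2): CG² = 4/7, CG = +√(4/7)
  (m₁,m₂)=(0,3/2): CG² = 2/7, CG = +√(2/7)   ← matches the target
Pairs with CG² = 2/7: (0,3/2): +√(2/7)

(0,3/2): +√(2/7)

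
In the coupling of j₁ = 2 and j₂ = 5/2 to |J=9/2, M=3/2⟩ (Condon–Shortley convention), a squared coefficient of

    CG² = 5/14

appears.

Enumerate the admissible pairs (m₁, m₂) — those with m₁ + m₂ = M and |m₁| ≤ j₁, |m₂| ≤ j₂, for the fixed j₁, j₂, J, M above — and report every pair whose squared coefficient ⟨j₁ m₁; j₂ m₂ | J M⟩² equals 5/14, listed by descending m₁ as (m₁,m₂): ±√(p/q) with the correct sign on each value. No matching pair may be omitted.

Admissible pairs with m₁+m₂ = M = 3/2: (-1,5/2), (0,3/2), (1,1/2), (2,-1/2)
  (m₁,m₂)=(2,-1/2): CG² = 5/42, CG = +√(5/42)
  (m₁,m₂)=(1,1/2): CG² = 10/21, CG = +√(10/21)
  (m₁,m₂)=(0,3/2): CG² = 5/14, CG = +√(5/14)   ← matches the target
  (m₁,m₂)=(-1,5/2): CG² = 1/21, CG = +√(1/21)
Pairs with CG² = 5/14: (0,3/2): +√(5/14)

(0,3/2): +√(5/14)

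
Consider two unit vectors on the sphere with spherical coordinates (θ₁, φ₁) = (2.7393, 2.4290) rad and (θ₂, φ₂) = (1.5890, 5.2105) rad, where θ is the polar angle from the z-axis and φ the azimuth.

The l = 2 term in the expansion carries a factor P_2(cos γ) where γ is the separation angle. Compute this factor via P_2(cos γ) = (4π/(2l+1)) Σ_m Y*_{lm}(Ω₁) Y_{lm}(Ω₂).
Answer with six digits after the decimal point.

Term-by-term m-sum for l=2 (normalisation 4π/5 = 2.513274):
  [-2]  conj(Y_{2,-2})(Ω₁) = +0.008592-0.058587i ; Y_{2,-2}(Ω₂) = -0.209862+0.324140i ; Δ = +0.017187+0.015080i
  [-1]  conj(Y_{2,-1})(Ω₁) = +0.210602-0.181970i ; Y_{2,-1}(Ω₂) = -0.006717-0.012352i ; Δ = -0.003662-0.001379i
  [+0]  conj(Y_{2,0})(Ω₁) = +0.485739-0.000000i ; Y_{2,0}(Ω₂) = -0.315078+0.000000i ; Δ = -0.153046+0.000000i
  [+1]  conj(Y_{2,1})(Ω₁) = -0.210602-0.181970i ; Y_{2,1}(Ω₂) = +0.006717-0.012352i ; Δ = -0.003662+0.001379i
  [+2]  conj(Y_{2,2})(Ω₁) = +0.008592+0.058587i ; Y_{2,2}(Ω₂) = -0.209862-0.324140i ; Δ = +0.017187-0.015080i
Σ over m = -0.125996+0.000000i; ×(4π/5) → -0.316662+0.000000i. Real part: -0.316662

-0.316662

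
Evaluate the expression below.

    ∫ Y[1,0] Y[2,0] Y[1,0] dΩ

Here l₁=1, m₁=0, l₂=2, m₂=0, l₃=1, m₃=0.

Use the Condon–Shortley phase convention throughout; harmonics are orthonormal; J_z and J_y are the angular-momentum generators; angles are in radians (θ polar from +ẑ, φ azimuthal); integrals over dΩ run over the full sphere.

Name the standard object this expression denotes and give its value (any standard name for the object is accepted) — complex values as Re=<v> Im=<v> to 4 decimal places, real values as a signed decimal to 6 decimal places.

This is a Gaunt coefficient — the integral of a triple product of spherical harmonics over the sphere.
Checks pass: Σm=0; 4 even; l₃=1∈[1,3].
(2·1+1)(2·2+1)(2·1+1) = 45
Δ: 2! 0! 2! / 5! → 1/30
sum: t=1:−1/1 = -1/1
3j²(1 2 1; 0 0 0) = Δ·Π!·Σ² = 2/15  (sign +1)
(m-triple is (0,0,0) — same symbol as above.)
combine: 4πI² = 45·2/15·2/15 = 4/5
take √, sign +1: I = 0.25231325

Gaunt coefficient, +0.252313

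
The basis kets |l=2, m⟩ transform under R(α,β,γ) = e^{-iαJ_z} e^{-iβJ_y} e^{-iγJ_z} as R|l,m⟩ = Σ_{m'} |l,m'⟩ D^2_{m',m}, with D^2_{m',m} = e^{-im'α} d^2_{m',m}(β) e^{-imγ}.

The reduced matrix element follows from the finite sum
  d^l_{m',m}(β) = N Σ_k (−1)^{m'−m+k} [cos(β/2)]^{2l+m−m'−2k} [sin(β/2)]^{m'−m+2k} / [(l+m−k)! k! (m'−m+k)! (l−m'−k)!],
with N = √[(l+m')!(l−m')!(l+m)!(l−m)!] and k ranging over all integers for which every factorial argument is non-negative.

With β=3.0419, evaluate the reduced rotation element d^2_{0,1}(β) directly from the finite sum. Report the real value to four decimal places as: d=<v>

d=-0.1213

d^2_{0,1}(β=3.0419) via the finite sum:
With c≡cos(β/2)=0.049826 and s≡sin(β/2)=0.998758, N=[2·2·6·1]^{1/2}=4.898979
Admissible k: 1..2 (factorial args all ≥0)
  k=1: (−1)^0·4.8990/(2)·0.0498^3·0.9988^1 = +0.000303
  k=2: (−1)^1·4.8990/(2)·0.0498^1·0.9988^3 = -0.121593
d^2_{0,1}(3.0419) = +0.000303 -0.121593 = -0.121291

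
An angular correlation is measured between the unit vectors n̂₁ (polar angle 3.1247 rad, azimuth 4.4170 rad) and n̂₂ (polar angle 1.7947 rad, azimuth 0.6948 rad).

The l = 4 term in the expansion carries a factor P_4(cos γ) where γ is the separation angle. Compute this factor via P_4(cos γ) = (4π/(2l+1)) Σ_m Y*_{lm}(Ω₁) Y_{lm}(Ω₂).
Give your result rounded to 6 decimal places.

Expand P_4 via completeness: Σ_{m} conj(Y_{4,m}) at Ω₁ times Y_{4,m} at Ω₂ —
  m=-4: (+0.000000-0.000000i) × (-0.373996-0.141796i) = -0.000000+0.000000i  (running Σ = -0.000000+0.000000i)
  m=-3: (-0.000005-0.000004i) × (+0.126574+0.224383i) = +0.000000-0.000002i  (running Σ = +0.000000-0.000002i)
  m=-2: (-0.000475+0.000319i) × (-0.037533+0.204867i) = -0.000047-0.000109i  (running Σ = -0.000047-0.000111i)
  m=-1: (+0.009300+0.030561i) × (+0.208882-0.174090i) = +0.007263+0.004765i  (running Σ = +0.007216+0.004654i)
  m=0: (+0.845077-0.000000i) × (+0.169897+0.000000i) = +0.143576+0.000000i  (running Σ = +0.150792+0.004654i)
  m=1: (-0.009300+0.030561i) × (-0.208882-0.174090i) = +0.007263-0.004765i  (running Σ = +0.158055-0.000111i)
  m=2: (-0.000475-0.000319i) × (-0.037533-0.204867i) = -0.000047+0.000109i  (running Σ = +0.158007-0.000002i)
  m=3: (+0.000005-0.000004i) × (-0.126574+0.224383i) = +0.000000+0.000002i  (running Σ = +0.158007+0.000000i)
  m=4: (+0.000000+0.000000i) × (-0.373996+0.141796i) = -0.000000-0.000000i  (running Σ = +0.158007+0.000000i)
Σ over m = +0.158007+0.000000i; ×(4π/9) → +0.220620+0.000000i. Real part: 0.220620

0.220620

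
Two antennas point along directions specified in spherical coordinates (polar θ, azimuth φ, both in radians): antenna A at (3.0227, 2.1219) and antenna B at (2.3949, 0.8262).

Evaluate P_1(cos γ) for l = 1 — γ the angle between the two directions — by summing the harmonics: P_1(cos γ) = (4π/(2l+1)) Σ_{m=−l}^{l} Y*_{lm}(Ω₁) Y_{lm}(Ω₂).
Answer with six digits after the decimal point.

Term-by-term m-sum for l=1 (normalisation 4π/3 = 4.188790):
  m=-1: Y*=(-0.021458, 0.034913)  Y=(0.159026, -0.172563)  product (0.002612, 0.009255)
  m=+0: Y*=(-0.485153, -0.000000)  Y=(-0.358605, 0.000000)  product (0.173978, 0.000000)
  m=+1: Y*=(0.021458, 0.034913)  Y=(-0.159026, -0.172563)  product (0.002612, -0.009255)
Accumulated sum (0.179203, 0.000000); after 4π/(2l+1) scaling, (0.750642, 0.000000) ⇒ P_1 = 0.750642

0.750642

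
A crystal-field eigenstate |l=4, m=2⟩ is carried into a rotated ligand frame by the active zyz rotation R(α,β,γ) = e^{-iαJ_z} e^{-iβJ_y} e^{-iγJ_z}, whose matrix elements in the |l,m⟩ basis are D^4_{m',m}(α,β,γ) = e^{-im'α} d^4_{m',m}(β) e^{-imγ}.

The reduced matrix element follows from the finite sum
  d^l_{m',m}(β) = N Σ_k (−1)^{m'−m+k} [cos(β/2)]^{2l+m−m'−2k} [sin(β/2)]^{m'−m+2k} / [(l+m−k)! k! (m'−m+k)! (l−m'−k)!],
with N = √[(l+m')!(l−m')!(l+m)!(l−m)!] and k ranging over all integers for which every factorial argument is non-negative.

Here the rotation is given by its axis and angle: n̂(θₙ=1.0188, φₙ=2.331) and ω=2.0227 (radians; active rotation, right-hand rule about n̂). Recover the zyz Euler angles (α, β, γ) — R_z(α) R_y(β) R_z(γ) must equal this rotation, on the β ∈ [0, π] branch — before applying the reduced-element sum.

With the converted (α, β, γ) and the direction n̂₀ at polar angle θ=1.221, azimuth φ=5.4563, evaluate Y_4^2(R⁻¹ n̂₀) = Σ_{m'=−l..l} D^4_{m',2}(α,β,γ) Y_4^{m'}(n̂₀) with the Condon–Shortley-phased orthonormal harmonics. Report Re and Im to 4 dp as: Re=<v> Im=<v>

Re=-0.2702 Im=0.2337

Axis–angle → zyz. n̂ = (sinθₙcosφₙ, sinθₙsinφₙ, cosθₙ) = (-0.586728, +0.617063, +0.524388), ω = 2.0227.
R = I cosω + sinω [n̂]ₓ + (1−cosω) n̂n̂ᵀ gives
  R = [+0.057898, -0.991896, +0.113093; -0.048399, +0.110361, +0.992712; -0.997149, -0.062949, -0.041617]
β = atan2(√(R₁₃²+R₂₃²), R₃₃) = 1.612425; α = atan2(R₂₃, R₁₃) mod 2π = 1.457362; γ = atan2(R₃₂, −R₃₁) mod 2π = 6.220140
Need the full column D^4_{m',2} for m'=−4..4 at α=1.4574, β=1.6124, γ=6.2201.
cos(β/2)=0.692237, sin(β/2)=0.721671
d^4_{-4,2}: single k=6 term ⇒ +0.358197;  D = +0.339142-0.115274i
d^4_{-3,2}: k∈[5..6] ⇒ +0.728860 -0.264053 = +0.464807;  D = -0.098808-0.454183i
d^4_{-2,2}: k∈[4..6] ⇒ +0.934255 -0.812315 +0.073572 = +0.195512;  D = -0.194520+0.019670i
d^4_{-1,2}: k∈[3..5] ⇒ +0.844899 -1.377416 +0.299408 = -0.233108;  D = +0.002950-0.233089i
d^4_{0,2}: k∈[2..4] ⇒ +0.543659 -1.575667 +0.642191 = -0.389816;  D = -0.386721-0.049022i
d^4_{1,2}: k∈[1..3] ⇒ +0.233216 -1.267349 +0.918277 = -0.115856;  D = -0.027486+0.112549i
d^4_{2,2}: k∈[0..2] ⇒ +0.052727 -0.687681 +0.934255 = +0.299302;  D = -0.280851-0.103462i
d^4_{3,2}: k∈[0..1] ⇒ -0.205677 +0.670618 = +0.464941;  D = -0.209070+0.415283i
d^4_{4,2}: single k=0 term ⇒ +0.303239;  D = +0.253676+0.166139i
Y_4^{m'}(θ=1.221,φ=5.4563) and Σ D·Y over m':
  (+0.3391-0.1153i)·(-0.3400-0.0569i)  (-0.0988-0.4542i)·(-0.2808+0.2183i)  (-0.1945+0.0197i)·(+0.0044-0.0523i)  (+0.0030-0.2331i)·(-0.2246-0.2441i)  (-0.3867-0.0490i)·(-0.0043+0.0000i)  (-0.0275+0.1125i)·(+0.2246-0.2441i)  (-0.2809-0.1035i)·(+0.0044+0.0523i)  (-0.2091+0.4153i)·(+0.2808+0.2183i)  (+0.2537+0.1661i)·(-0.3400+0.0569i)
Y_4^2(R⁻¹ n̂) = -0.270239+0.233692i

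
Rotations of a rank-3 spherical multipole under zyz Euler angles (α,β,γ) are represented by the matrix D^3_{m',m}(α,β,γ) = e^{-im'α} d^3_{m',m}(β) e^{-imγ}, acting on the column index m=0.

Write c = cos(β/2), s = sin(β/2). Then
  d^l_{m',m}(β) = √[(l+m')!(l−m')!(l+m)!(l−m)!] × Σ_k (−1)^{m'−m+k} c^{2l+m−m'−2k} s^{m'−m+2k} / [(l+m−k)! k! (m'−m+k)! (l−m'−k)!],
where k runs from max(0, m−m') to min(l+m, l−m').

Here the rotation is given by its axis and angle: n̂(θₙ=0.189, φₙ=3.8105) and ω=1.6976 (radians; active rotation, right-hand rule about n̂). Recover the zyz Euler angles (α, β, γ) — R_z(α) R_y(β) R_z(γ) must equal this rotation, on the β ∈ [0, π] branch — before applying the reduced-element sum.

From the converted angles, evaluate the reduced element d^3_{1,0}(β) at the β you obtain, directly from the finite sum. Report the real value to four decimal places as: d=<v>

Axis–angle → zyz. n̂ = (sinθₙcosφₙ, sinθₙsinφₙ, cosθₙ) = (-0.147389, -0.116508, +0.982193), ω = 1.6976.
R = I cosω + sinω [n̂]ₓ + (1−cosω) n̂n̂ᵀ gives
  R = [-0.101993, -0.954963, -0.278645; +0.993650, -0.111173, +0.017301; -0.047500, -0.275111, +0.960238]
β = atan2(√(R₁₃²+R₂₃²), R₃₃) = 0.282941; α = atan2(R₂₃, R₁₃) mod 2π = 3.079582; γ = atan2(R₃₂, −R₃₁) mod 2π = 4.883360
d^3_{1,0}(β=0.2829) via the finite sum:
c=cos(0.282941/2)=0.990010, s=sin(0.282941/2)=0.140999; N=√[24·2·6·6]=41.569219
The bounds max(0,m−m')=0 and min(l+m,l−m')=2 give 3 terms
  k=0: (−1)^1·41.5692/(12)·0.9900^5·0.1410^1 = -0.464520
  k=1: (−1)^2·41.5692/(4)·0.9900^3·0.1410^3 = +0.028267
  k=2: (−1)^3·41.5692/(12)·0.9900^1·0.1410^5 = -0.000191
d^3_{1,0}(0.2829) = -0.464520 +0.028267 -0.000191 = -0.436444

d=-0.4364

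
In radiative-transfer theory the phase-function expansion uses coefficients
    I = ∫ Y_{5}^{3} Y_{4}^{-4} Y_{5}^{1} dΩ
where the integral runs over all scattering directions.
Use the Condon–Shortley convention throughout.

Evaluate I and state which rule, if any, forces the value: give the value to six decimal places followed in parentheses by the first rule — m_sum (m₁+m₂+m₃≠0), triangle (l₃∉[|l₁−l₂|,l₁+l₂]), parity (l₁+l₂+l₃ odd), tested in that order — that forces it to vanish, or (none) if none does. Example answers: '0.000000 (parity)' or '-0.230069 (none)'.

-0.168084 (none)

m-sum 0 ✓  L=14 even ✓  1≤5≤9 ✓
Π(2lᵢ+1) = 11×9×11 = 1089
triangle coeff Δ(5,4,5) = 1/3153150
Σ_t [0,4]: t=0:+1/69120 t=1:−1/1728 t=2:+1/576 t=3:−1/1728 t=4:+1/69120 = 7/11520
(3j)²=2/143 [(5 4 5; 0 0 0)], sign=-1
Σ_t [0,0]: t=0:+1/27648 = 1/27648
(3j)²=10/429 [(5 4 5; 3 -4 1)], sign=+1
⇒ 4πI² = 60/169
I = (-1)√(60/169/(4π)) = -0.16808437
No selection rule forces the value: the integral is nonzero (none).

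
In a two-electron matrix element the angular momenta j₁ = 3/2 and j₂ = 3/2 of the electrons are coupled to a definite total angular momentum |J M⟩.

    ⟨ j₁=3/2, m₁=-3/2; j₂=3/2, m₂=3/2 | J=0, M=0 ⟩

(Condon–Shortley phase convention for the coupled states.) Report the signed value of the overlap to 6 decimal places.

j₁+j₂−J=3  J+j₁−j₂=0  J−j₁+j₂=0  j₁+j₂+J+1=4
(j₁±m₁, j₂±m₂, J±M) = (0,3,3,0,0,0)
P² = 9
sum k=3..3:
  [3] −1/6 = -1/6
S = -1/6
C² = P²·S² = 1/4 ; C = -0.500000

-0.500000  (= −√(1/4))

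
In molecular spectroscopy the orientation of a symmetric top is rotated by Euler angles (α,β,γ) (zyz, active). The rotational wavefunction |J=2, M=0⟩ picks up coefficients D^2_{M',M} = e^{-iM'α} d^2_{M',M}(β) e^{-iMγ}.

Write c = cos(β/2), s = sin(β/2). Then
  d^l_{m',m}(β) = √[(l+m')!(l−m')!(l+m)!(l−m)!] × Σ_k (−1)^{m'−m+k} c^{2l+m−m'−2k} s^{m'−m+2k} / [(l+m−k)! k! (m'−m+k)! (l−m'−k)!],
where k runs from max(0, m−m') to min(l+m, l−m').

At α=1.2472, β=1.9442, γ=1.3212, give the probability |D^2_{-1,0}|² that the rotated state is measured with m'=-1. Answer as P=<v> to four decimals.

Split into d^2_{-1,0}(β=1.9442) × two z-phases.
With c≡cos(β/2)=0.563566 and s≡sin(β/2)=0.826071, N=[1·6·2·2]^{1/2}=4.898979
Admissible k: 1..2 (factorial args all ≥0)
  k=1: (−1)^0·4.8990/(2)·0.5636^3·0.8261^1 = +0.362182
  k=2: (−1)^1·4.8990/(2)·0.5636^1·0.8261^3 = -0.778167
d^2_{-1,0}(1.9442) = +0.362182 -0.778167 = -0.415984
|D^2_{-1,0}|² = |d^2_{-1,0}(β)|² = (-0.415984)² = 0.173043 (the z-rotation phases have unit modulus)

P=0.1730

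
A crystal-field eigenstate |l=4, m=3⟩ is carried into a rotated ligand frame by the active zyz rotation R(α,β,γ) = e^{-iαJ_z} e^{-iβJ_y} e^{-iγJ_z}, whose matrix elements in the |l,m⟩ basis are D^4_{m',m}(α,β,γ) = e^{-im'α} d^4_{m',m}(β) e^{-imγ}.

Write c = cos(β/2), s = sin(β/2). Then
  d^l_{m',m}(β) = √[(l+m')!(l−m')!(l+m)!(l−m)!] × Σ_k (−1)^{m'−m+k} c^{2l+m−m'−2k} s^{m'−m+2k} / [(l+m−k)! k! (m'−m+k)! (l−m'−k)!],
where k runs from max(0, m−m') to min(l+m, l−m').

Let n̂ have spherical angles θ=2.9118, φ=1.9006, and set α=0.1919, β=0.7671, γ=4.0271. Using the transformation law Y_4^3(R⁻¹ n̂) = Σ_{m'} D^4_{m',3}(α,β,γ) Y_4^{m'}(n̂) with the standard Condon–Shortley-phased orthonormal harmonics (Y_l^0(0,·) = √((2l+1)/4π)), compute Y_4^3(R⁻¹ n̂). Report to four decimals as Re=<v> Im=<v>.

Re=0.0263 Im=0.2975

Need the full column D^4_{m',3} for m'=−4..4 at α=0.1919, β=0.7671, γ=4.0271.
cos(β/2)=0.927342, sin(β/2)=0.374215
d^4_{-4,3}: single k=7 term ⇒ +0.002695;  D = +0.000843+0.002560i
d^4_{-3,3}: k∈[6..7] ⇒ +0.016531 -0.000385 = +0.016147;  D = +0.007883+0.014092i
d^4_{-2,3}: k∈[5..6] ⇒ +0.065692 -0.003566 = +0.062126;  D = +0.040114+0.047439i
d^4_{-1,3}: k∈[4..5] ⇒ +0.191851 -0.018745 = +0.173106;  D = +0.134932+0.108440i
d^4_{0,3}: k∈[3..4] ⇒ +0.425233 -0.069245 = +0.355988;  D = +0.314922+0.165987i
d^4_{1,3}: k∈[2..3] ⇒ +0.706890 -0.191851 = +0.515040;  D = +0.493064+0.148841i
d^4_{2,3}: k∈[1..2] ⇒ +0.825781 -0.403411 = +0.422369;  D = +0.420205+0.042701i
d^4_{3,3}: k∈[0..1] ⇒ +0.546915 -0.623419 = -0.076504;  D = -0.076190+0.006924i
d^4_{4,3}: single k=0 term ⇒ -0.624231;  D = -0.599483+0.174027i
Y_4^{m'}(θ=2.9118,φ=1.9006) and Σ D·Y over m':
  (+0.0008+0.0026i)·(+0.0003-0.0012i)  (+0.0079+0.0141i)·(-0.0120-0.0079i)  (+0.0401+0.0474i)·(-0.0773+0.0600i)  (+0.1349+0.1084i)·(+0.1236+0.3610i)  (+0.3149+0.1660i)·(+0.6367+0.0000i)  (+0.4931+0.1488i)·(-0.1236+0.3610i)  (+0.4202+0.0427i)·(-0.0773-0.0600i)  (-0.0762+0.0069i)·(+0.0120-0.0079i)  (-0.5995+0.1740i)·(+0.0003+0.0012i)
Y_4^3(R⁻¹ n̂) = +0.026279+0.297477i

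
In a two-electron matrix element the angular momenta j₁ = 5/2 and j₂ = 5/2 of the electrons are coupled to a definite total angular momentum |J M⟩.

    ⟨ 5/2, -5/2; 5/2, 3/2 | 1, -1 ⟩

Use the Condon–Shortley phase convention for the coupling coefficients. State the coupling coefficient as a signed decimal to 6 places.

√[3·4!1!1!/7! · 0!5!4!1!0!2!] = √(576/7)
  +(−1)^4/∏(4,0,1,0,0,1)! = 1/24  (running 1/24)
⟨..|..⟩ = √(576/7)·(1/24) = +0.377964

+0.377964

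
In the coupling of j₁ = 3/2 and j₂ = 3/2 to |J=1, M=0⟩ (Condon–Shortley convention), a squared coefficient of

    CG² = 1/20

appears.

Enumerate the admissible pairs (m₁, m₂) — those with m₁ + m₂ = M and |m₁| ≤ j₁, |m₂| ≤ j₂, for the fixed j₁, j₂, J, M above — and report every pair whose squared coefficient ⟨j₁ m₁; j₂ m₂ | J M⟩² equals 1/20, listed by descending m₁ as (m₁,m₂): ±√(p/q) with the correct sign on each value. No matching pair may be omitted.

Admissible pairs with m₁+m₂ = M = 0: (-3/2,3/2), (-1/2,1/2), (1/2,-1/2), (3/2,-3/2)
  (m₁,m₂)=(3/2,-3/2): CG² = 9/20, CG = +√(9/20)
  (m₁,m₂)=(1/2,-1/2): CG² = 1/20, CG = −√(1/20)   ← matches the target
  (m₁,m₂)=(-1/2,1/2): CG² = 1/20, CG = −√(1/20)   ← matches the target
  (m₁,m₂)=(-3/2,3/2): CG² = 9/20, CG = +√(9/20)
Pairs with CG² = 1/20: (1/2,-1/2): −√(1/20); (-1/2,1/2): −√(1/20)

(1/2,-1/2): −√(1/20); (-1/2,1/2): −√(1/20)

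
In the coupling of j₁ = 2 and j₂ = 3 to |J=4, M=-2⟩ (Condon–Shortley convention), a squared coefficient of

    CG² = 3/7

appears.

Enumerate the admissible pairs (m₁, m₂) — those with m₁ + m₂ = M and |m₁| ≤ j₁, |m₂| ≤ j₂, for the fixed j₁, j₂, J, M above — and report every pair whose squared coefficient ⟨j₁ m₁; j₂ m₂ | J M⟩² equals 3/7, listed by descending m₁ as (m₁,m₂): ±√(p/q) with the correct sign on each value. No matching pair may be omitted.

Admissible pairs with m₁+m₂ = M = -2: (-2,0), (-1,-1), (0,-2), (1,-3)
  (m₁,m₂)=(1,-3): CG² = 27/140, CG = +√(27/140)
  (m₁,m₂)=(0,-2): CG² = 12/35, CG = +√(12/35)
  (m₁,m₂)=(-1,-1): CG² = 1/28, CG = −√(1/28)
  (m₁,m₂)=(-2,0): CG² = 3/7, CG = −√(3/7)   ← matches the target
Pairs with CG² = 3/7: (-2,0): −√(3/7)

(-2,0): −√(3/7)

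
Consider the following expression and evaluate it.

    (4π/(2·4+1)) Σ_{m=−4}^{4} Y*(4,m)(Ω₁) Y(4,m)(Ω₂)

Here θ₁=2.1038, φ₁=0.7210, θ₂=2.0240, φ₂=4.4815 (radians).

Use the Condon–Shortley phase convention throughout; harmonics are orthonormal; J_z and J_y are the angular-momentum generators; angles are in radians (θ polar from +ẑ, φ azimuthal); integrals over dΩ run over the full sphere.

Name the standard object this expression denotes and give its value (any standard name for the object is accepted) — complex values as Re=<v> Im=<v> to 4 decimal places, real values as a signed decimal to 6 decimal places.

This sum is the spherical-harmonic addition theorem: it equals the Legendre polynomial P_l(cos γ) of the angle γ between the two directions.
Summing Y*_{l m}(θ₁,φ₁)·Y_{l m}(θ₂,φ₂) over m ∈ [−4, 4]; prefactor 4π/(2·4+1) = 1.396263:
  m=-4: (-0.235484+0.062037i) × (+0.174336+0.230646i) = -0.055362-0.043498i  (running Σ = -0.055362-0.043498i)
  m=-3: (+0.226820-0.337153i) × (-0.254324+0.306477i) = +0.045644+0.155261i  (running Σ = -0.009718+0.111763i)
  m=-2: (+0.025732+0.198680i) × (-0.082783-0.041198i) = +0.006055-0.017507i  (running Σ = -0.003663+0.094256i)
  m=-1: (+0.185483+0.163010i) × (-0.070660+0.300579i) = -0.062104+0.044234i  (running Σ = -0.065767+0.138490i)
  m=0: (-0.255209-0.000000i) × (-0.154973+0.000000i) = +0.039550+0.000000i  (running Σ = -0.026216+0.138490i)
  m=1: (-0.185483+0.163010i) × (+0.070660+0.300579i) = -0.062104-0.044234i  (running Σ = -0.088320+0.094256i)
  m=2: (+0.025732-0.198680i) × (-0.082783+0.041198i) = +0.006055+0.017507i  (running Σ = -0.082265+0.111763i)
  m=3: (-0.226820-0.337153i) × (+0.254324+0.306477i) = +0.045644-0.155261i  (running Σ = -0.036621-0.043498i)
  m=4: (-0.235484-0.062037i) × (+0.174336-0.230646i) = -0.055362+0.043498i  (running Σ = -0.091983+0.000000i)
Σ over m = -0.091983+0.000000i; ×(4π/9) → -0.128433+0.000000i. Real part: -0.128433

Legendre polynomial (addition theorem), -0.128433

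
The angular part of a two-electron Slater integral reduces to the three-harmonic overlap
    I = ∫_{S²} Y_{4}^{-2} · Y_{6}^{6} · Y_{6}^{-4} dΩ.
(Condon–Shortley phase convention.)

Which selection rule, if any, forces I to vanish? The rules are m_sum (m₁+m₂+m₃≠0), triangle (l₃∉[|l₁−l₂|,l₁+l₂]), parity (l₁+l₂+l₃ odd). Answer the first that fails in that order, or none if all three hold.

azimuthal sum: -2 + 6 − 4 = 0  ✓
2 ≤ 6 ≤ 10 (triangle on l)  ✓
L = 4 + 6 + 6 = 16 (even)  ✓

none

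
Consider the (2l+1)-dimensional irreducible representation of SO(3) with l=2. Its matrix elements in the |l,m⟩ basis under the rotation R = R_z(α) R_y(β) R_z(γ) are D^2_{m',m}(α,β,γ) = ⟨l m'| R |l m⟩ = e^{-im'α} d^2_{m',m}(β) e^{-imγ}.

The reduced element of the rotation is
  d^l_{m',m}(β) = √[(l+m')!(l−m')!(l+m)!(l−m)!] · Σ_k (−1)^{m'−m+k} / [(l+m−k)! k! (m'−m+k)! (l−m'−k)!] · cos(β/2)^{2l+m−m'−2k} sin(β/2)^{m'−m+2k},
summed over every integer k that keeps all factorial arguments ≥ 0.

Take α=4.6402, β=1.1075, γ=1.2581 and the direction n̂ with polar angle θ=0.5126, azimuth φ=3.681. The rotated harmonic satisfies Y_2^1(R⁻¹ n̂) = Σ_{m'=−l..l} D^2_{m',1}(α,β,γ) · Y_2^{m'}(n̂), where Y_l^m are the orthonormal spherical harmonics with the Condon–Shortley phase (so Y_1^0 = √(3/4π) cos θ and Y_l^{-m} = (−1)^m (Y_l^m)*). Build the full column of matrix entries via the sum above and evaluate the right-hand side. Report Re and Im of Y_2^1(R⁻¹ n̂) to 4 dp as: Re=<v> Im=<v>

Re=0.2890 Im=-0.2470

Need the full column D^2_{m',1} for m'=−2..2 at α=4.6402, β=1.1075, γ=1.2581.
cos(β/2)=0.850558, sin(β/2)=0.525881
d^2_{-2,1}: single k=3 term ⇒ +0.247398;  D = -0.041445+0.243901i
d^2_{-1,1}: k∈[2..3] ⇒ +0.600211 -0.076480 = +0.523731;  D = -0.508656-0.124750i
d^2_{0,1}: k∈[1..2] ⇒ +0.792639 -0.302999 = +0.489640;  D = +0.150626-0.465896i
d^2_{1,1}: k∈[0..1] ⇒ +0.523379 -0.600211 = -0.076831;  D = -0.071210-0.028847i
d^2_{2,1}: single k=0 term ⇒ -0.647187;  D = +0.285619-0.580751i
Y_2^{m'}(θ=0.5126,φ=3.681) and Σ D·Y over m':
  (-0.0414+0.2439i)·(+0.0439-0.0819i)  (-0.5087-0.1248i)·(-0.2833+0.1696i)  (+0.1506-0.4659i)·(+0.4032+0.0000i)  (-0.0712-0.0288i)·(+0.2833+0.1696i)  (+0.2856-0.5808i)·(+0.0439+0.0819i)
Y_2^1(R⁻¹ n̂) = +0.288964-0.247019i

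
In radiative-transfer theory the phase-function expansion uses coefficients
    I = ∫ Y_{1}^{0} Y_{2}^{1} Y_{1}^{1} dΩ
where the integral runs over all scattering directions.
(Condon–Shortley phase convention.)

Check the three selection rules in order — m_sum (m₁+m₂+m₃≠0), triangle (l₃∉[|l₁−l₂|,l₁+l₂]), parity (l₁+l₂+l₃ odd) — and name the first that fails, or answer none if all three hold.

azimuthal sum: 0 + 1 + 1 = 2  ✗
1 ≤ 1 ≤ 3 (triangle on l)
L = 1 + 2 + 1 = 4 (even)

m_sum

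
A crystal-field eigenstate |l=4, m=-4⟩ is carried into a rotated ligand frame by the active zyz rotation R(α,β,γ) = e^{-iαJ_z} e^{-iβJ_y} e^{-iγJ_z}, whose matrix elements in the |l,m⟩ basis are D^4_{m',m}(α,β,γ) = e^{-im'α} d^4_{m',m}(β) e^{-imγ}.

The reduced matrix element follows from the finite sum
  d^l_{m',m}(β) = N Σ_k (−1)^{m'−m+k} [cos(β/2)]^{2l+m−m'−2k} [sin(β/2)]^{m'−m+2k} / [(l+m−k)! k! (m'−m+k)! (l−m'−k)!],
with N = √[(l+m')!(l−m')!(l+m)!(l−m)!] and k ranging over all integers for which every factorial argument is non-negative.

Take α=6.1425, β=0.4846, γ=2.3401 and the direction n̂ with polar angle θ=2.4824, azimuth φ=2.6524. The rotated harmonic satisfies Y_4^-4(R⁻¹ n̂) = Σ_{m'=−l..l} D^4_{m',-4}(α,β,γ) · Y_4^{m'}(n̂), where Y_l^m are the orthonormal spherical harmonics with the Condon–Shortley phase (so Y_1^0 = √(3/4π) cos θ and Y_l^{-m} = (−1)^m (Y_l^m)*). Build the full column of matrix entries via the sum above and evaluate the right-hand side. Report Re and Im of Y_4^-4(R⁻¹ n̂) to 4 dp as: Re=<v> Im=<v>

Need the full column D^4_{m',-4} for m'=−4..4 at α=6.1425, β=0.4846, γ=2.3401.
cos(β/2)=0.970789, sin(β/2)=0.239936
d^4_{-4,-4}: single k=0 term ⇒ +0.788856;  D = -0.638753+0.462912i
d^4_{-3,-4}: single k=0 term ⇒ -0.551459;  D = +0.487493-0.257794i
d^4_{-2,-4}: single k=0 term ⇒ +0.254987;  D = -0.239898+0.086415i
d^4_{-1,-4}: single k=0 term ⇒ -0.089126;  D = +0.087259-0.018149i
d^4_{0,-4}: single k=0 term ⇒ +0.024628;  D = -0.024577+0.001584i
d^4_{1,-4}: single k=0 term ⇒ -0.005444;  D = +0.005429+0.000415i
d^4_{2,-4}: single k=0 term ⇒ +0.000951;  D = -0.000929-0.000205i
d^4_{3,-4}: single k=0 term ⇒ -0.000126;  D = +0.000118+0.000044i
d^4_{4,-4}: single k=0 term ⇒ +0.000011;  D = -0.000010-0.000005i
Y_4^{m'}(θ=2.4824,φ=2.6524) and Σ D·Y over m':
  (-0.6388+0.4629i)·(-0.0234+0.0577i)  (+0.4875-0.2578i)·(+0.0234+0.2261i)  (-0.2399+0.0864i)·(+0.2364+0.3513i)  (+0.0873-0.0181i)·(+0.2778+0.1479i)  (-0.0246+0.0016i)·(-0.2200+0.0000i)  (+0.0054+0.0004i)·(-0.2778+0.1479i)  (-0.0009-0.0002i)·(+0.2364-0.3513i)  (+0.0001+0.0000i)·(-0.0234+0.2261i)  (-0.0000-0.0000i)·(-0.0234-0.0577i)
Y_4^-4(R⁻¹ n̂) = +0.001368+0.001160i

Re=0.0014 Im=0.0012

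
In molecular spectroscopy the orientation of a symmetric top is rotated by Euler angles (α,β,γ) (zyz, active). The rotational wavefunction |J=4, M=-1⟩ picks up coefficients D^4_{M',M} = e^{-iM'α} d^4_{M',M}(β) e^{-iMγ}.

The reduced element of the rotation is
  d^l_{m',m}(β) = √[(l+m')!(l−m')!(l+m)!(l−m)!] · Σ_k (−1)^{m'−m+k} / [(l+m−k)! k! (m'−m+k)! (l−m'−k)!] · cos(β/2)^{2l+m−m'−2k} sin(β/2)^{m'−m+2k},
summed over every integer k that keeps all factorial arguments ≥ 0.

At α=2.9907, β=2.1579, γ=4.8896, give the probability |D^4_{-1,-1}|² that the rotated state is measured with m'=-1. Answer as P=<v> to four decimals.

P=0.0740

First d^4_{-1,-1}(β=2.1579), then the phase factors e^{-i(-1)α} and e^{-i(-1)γ}:
With c≡cos(β/2)=0.472254 and s≡sin(β/2)=0.881462, N=[6·120·6·120]^{1/2}=720.000000
The bounds max(0,m−m')=0 and min(l+m,l−m')=3 give 4 terms
  k=0: (−1)^0·720.0000/(720)·0.4723^8·0.8815^0 = +0.002474
  k=1: (−1)^1·720.0000/(48)·0.4723^6·0.8815^2 = -0.129287
  k=2: (−1)^2·720.0000/(24)·0.4723^4·0.8815^4 = +0.900823
  k=3: (−1)^3·720.0000/(72)·0.4723^2·0.8815^6 = -1.046103
d^4_{-1,-1}(2.1579) = +0.002474 -0.129287 +0.900823 -1.046103 = -0.272092
|D^4_{-1,-1}|² = |d^4_{-1,-1}(β)|² = (-0.272092)² = 0.074034 (the z-rotation phases have unit modulus)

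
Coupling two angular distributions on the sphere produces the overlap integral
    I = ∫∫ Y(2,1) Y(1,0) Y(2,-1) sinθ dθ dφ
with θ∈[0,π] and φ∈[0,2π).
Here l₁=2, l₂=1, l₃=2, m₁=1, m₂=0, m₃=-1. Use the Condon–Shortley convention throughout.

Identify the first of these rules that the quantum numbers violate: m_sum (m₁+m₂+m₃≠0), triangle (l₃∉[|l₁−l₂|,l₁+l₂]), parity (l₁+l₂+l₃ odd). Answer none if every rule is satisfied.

parity

m₁+m₂+m₃ = 1 + 0 − 1 = 0  ✓
triangle: |2−1|=1 ≤ l₃=2 ≤ 2+1=3  ✓
parity: l₁+l₂+l₃ = 5 is odd  ✗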